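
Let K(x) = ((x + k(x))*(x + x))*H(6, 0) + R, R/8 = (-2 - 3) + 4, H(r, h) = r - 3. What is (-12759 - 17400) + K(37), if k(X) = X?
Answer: -13739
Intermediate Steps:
H(r, h) = -3 + r
R = -8 (R = 8*((-2 - 3) + 4) = 8*(-5 + 4) = 8*(-1) = -8)
K(x) = -8 + 12*x² (K(x) = ((x + x)*(x + x))*(-3 + 6) - 8 = ((2*x)*(2*x))*3 - 8 = (4*x²)*3 - 8 = 12*x² - 8 = -8 + 12*x²)
(-12759 - 17400) + K(37) = (-12759 - 17400) + (-8 + 12*37²) = -30159 + (-8 + 12*1369) = -30159 + (-8 + 16428) = -30159 + 16420 = -13739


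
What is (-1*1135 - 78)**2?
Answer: 1471369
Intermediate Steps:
(-1*1135 - 78)**2 = (-1135 - 78)**2 = (-1213)**2 = 1471369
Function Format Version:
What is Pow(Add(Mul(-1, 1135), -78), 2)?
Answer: 1471369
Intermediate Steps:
Pow(Add(Mul(-1, 1135), -78), 2) = Pow(Add(-1135, -78), 2) = Pow(-1213, 2) = 1471369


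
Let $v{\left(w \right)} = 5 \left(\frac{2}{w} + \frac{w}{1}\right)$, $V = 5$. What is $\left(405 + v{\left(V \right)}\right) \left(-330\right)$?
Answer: $-142560$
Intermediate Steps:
$v{\left(w \right)} = 5 w + \frac{10}{w}$ ($v{\left(w \right)} = 5 \left(\frac{2}{w} + w 1\right) = 5 \left(\frac{2}{w} + w\right) = 5 \left(w + \frac{2}{w}\right) = 5 w + \frac{10}{w}$)
$\left(405 + v{\left(V \right)}\right) \left(-330\right) = \left(405 + \left(5 \cdot 5 + \frac{10}{5}\right)\right) \left(-330\right) = \left(405 + \left(25 + 10 \cdot \frac{1}{5}\right)\right) \left(-330\right) = \left(405 + \left(25 + 2\right)\right) \left(-330\right) = \left(405 + 27\right) \left(-330\right) = 432 \left(-330\right) = -142560$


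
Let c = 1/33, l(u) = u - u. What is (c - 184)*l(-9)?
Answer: 0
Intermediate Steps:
l(u) = 0
c = 1/33 ≈ 0.030303
(c - 184)*l(-9) = (1/33 - 184)*0 = -6071/33*0 = 0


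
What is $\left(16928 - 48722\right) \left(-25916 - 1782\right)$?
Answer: $880630212$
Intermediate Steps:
$\left(16928 - 48722\right) \left(-25916 - 1782\right) = - 31794 \left(-25916 + \left(63 - 1845\right)\right) = - 31794 \left(-25916 - 1782\right) = \left(-31794\right) \left(-27698\right) = 880630212$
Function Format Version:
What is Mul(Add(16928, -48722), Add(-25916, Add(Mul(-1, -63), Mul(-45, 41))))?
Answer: 880630212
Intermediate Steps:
Mul(Add(16928, -48722), Add(-25916, Add(Mul(-1, -63), Mul(-45, 41)))) = Mul(-31794, Add(-25916, Add(63, -1845))) = Mul(-31794, Add(-25916, -1782)) = Mul(-31794, -27698) = 880630212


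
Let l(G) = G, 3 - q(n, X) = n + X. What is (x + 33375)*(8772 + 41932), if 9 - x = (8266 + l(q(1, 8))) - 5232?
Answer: 1539170624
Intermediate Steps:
q(n, X) = 3 - X - n (q(n, X) = 3 - (n + X) = 3 - (X + n) = 3 + (-X - n) = 3 - X - n)
x = -3019 (x = 9 - ((8266 + (3 - 1*8 - 1*1)) - 5232) = 9 - ((8266 + (3 - 8 - 1)) - 5232) = 9 - ((8266 - 6) - 5232) = 9 - (8260 - 5232) = 9 - 1*3028 = 9 - 3028 = -3019)
(x + 33375)*(8772 + 41932) = (-3019 + 33375)*(8772 + 41932) = 30356*50704 = 1539170624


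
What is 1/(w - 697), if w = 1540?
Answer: 1/843 ≈ 0.0011862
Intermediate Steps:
1/(w - 697) = 1/(1540 - 697) = 1/843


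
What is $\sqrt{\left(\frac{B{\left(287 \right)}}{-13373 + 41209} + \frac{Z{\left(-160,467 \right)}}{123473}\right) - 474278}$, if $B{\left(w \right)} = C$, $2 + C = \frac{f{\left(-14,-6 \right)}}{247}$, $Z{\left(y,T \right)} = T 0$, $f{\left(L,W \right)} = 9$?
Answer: $\frac{i \sqrt{5605063675640060853}}{3437746} \approx 688.68 i$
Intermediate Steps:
$Z{\left(y,T \right)} = 0$
$C = - \frac{485}{247}$ ($C = -2 + \frac{9}{247} = - \frac{485}{247} \approx -1.9636$)
$B{\left(w \right)} = - \frac{485}{247}$
$\sqrt{\left(\frac{B{\left(287 \right)}}{-13373 + 41209} + \frac{Z{\left(-160,467 \right)}}{123473}\right) - 474278} = \sqrt{\left(- \frac{485}{247 \left(-13373 + 41209\right)} + \frac{0}{123473}\right) - 474278} = \sqrt{\left(- \frac{485}{247 \cdot 27836} + 0 \cdot \frac{1}{123473}\right) - 474278} = \sqrt{\left(\left(- \frac{485}{247}\right) \frac{1}{27836} + 0\right) - 474278} = \sqrt{\left(- \frac{485}{6875492} + 0\right) - 474278} = \sqrt{- \frac{485}{6875492} - 474278} = \sqrt{- \frac{3260894595261}{6875492}} = \frac{i \sqrt{5605063675640060853}}{3437746}$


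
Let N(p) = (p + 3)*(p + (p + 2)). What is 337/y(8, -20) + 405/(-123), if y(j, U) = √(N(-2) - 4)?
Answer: -135/41 - 337*I*√6/6 ≈ -3.2927 - 137.58*I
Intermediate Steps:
N(p) = (2 + 2*p)*(3 + p) (N(p) = (3 + p)*(p + (2 + p)) = (3 + p)*(2 + 2*p) = (2 + 2*p)*(3 + p))
y(j, U) = I*√6 (y(j, U) = √((6 + 2*(-2)² + 8*(-2)) - 4) = √((6 + 2*4 - 16) - 4) = √((6 + 8 - 16) - 4) = √(-2 - 4) = √(-6) = I*√6)
337/y(8, -20) + 405/(-123) = 337/((I*√6)) + 405/(-123) = 337*(-I*√6/6) + 405*(-1/123) = -337*I*√6/6 - 135/41 = -135/41 - 337*I*√6/6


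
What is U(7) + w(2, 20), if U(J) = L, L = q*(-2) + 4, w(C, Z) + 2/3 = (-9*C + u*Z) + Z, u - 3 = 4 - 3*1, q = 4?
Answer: 232/3 ≈ 77.333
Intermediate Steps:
u = 4 (u = 3 + (4 - 3*1) = 3 + (4 - 3) = 3 + 1 = 4)
w(C, Z) = -⅔ - 9*C + 5*Z (w(C, Z) = -⅔ + ((-9*C + 4*Z) + Z) = -⅔ + (-9*C + 5*Z) = -⅔ - 9*C + 5*Z)
L = -4 (L = 4*(-2) + 4 = -8 + 4 = -4)
U(J) = -4
U(7) + w(2, 20) = -4 + (-⅔ - 9*2 + 5*20) = -4 + (-⅔ - 18 + 100) = -4 + 244/3 = 232/3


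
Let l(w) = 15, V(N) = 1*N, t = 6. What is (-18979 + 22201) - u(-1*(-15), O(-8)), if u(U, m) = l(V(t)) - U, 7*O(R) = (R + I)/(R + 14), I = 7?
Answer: 3222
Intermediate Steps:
V(N) = N
O(R) = (7 + R)/(7*(14 + R)) (O(R) = ((R + 7)/(R + 14))/7 = ((7 + R)/(14 + R))/7 = (7 + R)/(7*(14 + R)))
u(U, m) = 15 - U
(-18979 + 22201) - u(-1*(-15), O(-8)) = (-18979 + 22201) - (15 - (-1)*(-15)) = 3222 - (15 - 1*15) = 3222 - (15 - 15) = 3222 - 1*0 = 3222 + 0 = 3222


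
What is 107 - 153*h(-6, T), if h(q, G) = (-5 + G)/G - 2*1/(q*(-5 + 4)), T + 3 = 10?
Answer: 800/7 ≈ 114.29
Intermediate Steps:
T = 7 (T = -3 + 10 = 7)
h(q, G) = 2/q + (-5 + G)/G (h(q, G) = (-5 + G)/G - 2*(-1/q) = (-5 + G)/G - (-2)/q = (-5 + G)/G + 2/q = 2/q + (-5 + G)/G)
107 - 153*h(-6, T) = 107 - 153*(1 - 5/7 + 2/(-6)) = 107 - 153*(1 - 5*⅐ + 2*(-⅙)) = 107 - 153*(1 - 5/7 - ⅓) = 107 - 153*(-1/21) = 107 + 51/7 = 800/7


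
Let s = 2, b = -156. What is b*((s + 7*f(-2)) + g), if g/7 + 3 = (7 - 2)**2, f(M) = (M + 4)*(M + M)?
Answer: -15600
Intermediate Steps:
f(M) = 2*M*(4 + M) (f(M) = (4 + M)*(2*M) = 2*M*(4 + M))
g = 154 (g = -21 + 7*(7 - 2)**2 = -21 + 7*5**2 = -21 + 7*25 = -21 + 175 = 154)
b*((s + 7*f(-2)) + g) = -156*((2 + 7*(2*(-2)*(4 - 2))) + 154) = -156*((2 + 7*(2*(-2)*2)) + 154) = -156*((2 + 7*(-8)) + 154) = -156*((2 - 56) + 154) = -156*(-54 + 154) = -156*100 = -15600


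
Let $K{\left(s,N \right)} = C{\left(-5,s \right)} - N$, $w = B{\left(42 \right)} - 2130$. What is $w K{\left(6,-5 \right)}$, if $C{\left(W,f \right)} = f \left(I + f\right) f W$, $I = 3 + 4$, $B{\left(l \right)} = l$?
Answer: $4875480$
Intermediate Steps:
$I = 7$
$C{\left(W,f \right)} = W f^{2} \left(7 + f\right)$ ($C{\left(W,f \right)} = f \left(7 + f\right) f W = f f \left(7 + f\right) W = f^{2} \left(7 + f\right) W = W f^{2} \left(7 + f\right)$)
$w = -2088$ ($w = 42 - 2130 = -2088$)
$K{\left(s,N \right)} = - N - 5 s^{2} \left(7 + s\right)$ ($K{\left(s,N \right)} = - 5 s^{2} \left(7 + s\right) - N = - N - 5 s^{2} \left(7 + s\right)$)
$w K{\left(6,-5 \right)} = - 2088 \left(\left(-1\right) \left(-5\right) - 5 \cdot 6^{2} \left(7 + 6\right)\right) = - 2088 \left(5 - 180 \cdot 13\right) = - 2088 \left(5 - 2340\right) = \left(-2088\right) \left(-2335\right) = 4875480$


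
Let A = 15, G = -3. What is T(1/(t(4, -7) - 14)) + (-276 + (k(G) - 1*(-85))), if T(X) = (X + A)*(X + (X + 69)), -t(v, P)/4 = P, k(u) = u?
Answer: 41556/49 ≈ 848.08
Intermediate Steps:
t(v, P) = -4*P
T(X) = (15 + X)*(69 + 2*X) (T(X) = (X + 15)*(X + (X + 69)) = (15 + X)*(X + (69 + X)) = (15 + X)*(69 + 2*X))
T(1/(t(4, -7) - 14)) + (-276 + (k(G) - 1*(-85))) = (1035 + 2*(1/(-4*(-7) - 14))**2 + 99/(-4*(-7) - 14)) + (-276 + (-3 - 1*(-85))) = (1035 + 2*(1/(28 - 14))**2 + 99/(28 - 14)) + (-276 + (-3 + 85)) = (1035 + 2*(1/14)**2 + 99/14) + (-276 + 82) = (1035 + 2*(1/14)**2 + 99*(1/14)) - 194 = (1035 + 2*(1/196) + 99/14) - 194 = (1035 + 1/98 + 99/14) - 194 = 51062/49 - 194 = 41556/49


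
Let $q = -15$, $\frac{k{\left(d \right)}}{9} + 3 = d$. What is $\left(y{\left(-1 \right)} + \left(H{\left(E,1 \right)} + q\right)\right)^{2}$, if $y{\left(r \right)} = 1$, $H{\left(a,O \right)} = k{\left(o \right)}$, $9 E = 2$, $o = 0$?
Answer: $1681$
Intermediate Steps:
$E = \frac{2}{9}$ ($E = \frac{1}{9} \cdot 2 = \frac{2}{9} \approx 0.22222$)
$k{\left(d \right)} = -27 + 9 d$
$H{\left(a,O \right)} = -27$ ($H{\left(a,O \right)} = -27 + 9 \cdot 0 = -27 + 0 = -27$)
$\left(y{\left(-1 \right)} + \left(H{\left(E,1 \right)} + q\right)\right)^{2} = \left(1 - 42\right)^{2} = \left(-41\right)^{2} = 1681$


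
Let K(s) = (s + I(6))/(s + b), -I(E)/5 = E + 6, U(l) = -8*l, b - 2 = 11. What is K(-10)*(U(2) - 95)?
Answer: 2590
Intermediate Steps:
b = 13 (b = 2 + 11 = 13)
I(E) = -30 - 5*E (I(E) = -5*(E + 6) = -5*(6 + E) = -30 - 5*E)
K(s) = (-60 + s)/(13 + s) (K(s) = (s + (-30 - 5*6))/(s + 13) = (s + (-30 - 30))/(13 + s) = (s - 60)/(13 + s) = (-60 + s)/(13 + s))
K(-10)*(U(2) - 95) = ((-60 - 10)/(13 - 10))*(-8*2 - 95) = (-70/3)*(-16 - 95) = ((1/3)*(-70))*(-111) = -70/3*(-111) = 2590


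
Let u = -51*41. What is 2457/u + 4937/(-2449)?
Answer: -5446820/1706953 ≈ -3.1910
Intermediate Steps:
u = -2091
2457/u + 4937/(-2449) = 2457/(-2091) + 4937/(-2449) = 2457*(-1/2091) + 4937*(-1/2449) = -819/697 - 4937/2449 = -5446820/1706953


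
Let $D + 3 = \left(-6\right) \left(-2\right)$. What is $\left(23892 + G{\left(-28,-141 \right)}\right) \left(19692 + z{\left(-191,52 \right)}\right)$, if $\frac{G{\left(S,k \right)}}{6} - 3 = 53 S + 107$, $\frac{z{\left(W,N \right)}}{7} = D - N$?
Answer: $303430368$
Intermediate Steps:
$D = 9$ ($D = -3 - -12 = -3 + 12 = 9$)
$z{\left(W,N \right)} = 63 - 7 N$ ($z{\left(W,N \right)} = 7 \left(9 - N\right) = 63 - 7 N$)
$G{\left(S,k \right)} = 660 + 318 S$ ($G{\left(S,k \right)} = 18 + 6 \left(53 S + 107\right) = 18 + 6 \left(107 + 53 S\right) = 18 + \left(642 + 318 S\right) = 660 + 318 S$)
$\left(23892 + G{\left(-28,-141 \right)}\right) \left(19692 + z{\left(-191,52 \right)}\right) = \left(23892 + \left(660 + 318 \left(-28\right)\right)\right) \left(19692 + \left(63 - 364\right)\right) = \left(23892 + \left(660 - 8904\right)\right) \left(19692 + \left(63 - 364\right)\right) = \left(23892 - 8244\right) \left(19692 - 301\right) = 15648 \cdot 19391 = 303430368$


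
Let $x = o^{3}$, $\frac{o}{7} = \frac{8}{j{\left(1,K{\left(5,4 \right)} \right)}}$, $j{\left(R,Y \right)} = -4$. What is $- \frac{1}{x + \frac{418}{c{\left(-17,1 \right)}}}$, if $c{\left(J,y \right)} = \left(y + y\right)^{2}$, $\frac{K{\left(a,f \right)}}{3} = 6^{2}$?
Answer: $\frac{2}{5279} \approx 0.00037886$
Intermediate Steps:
$K{\left(a,f \right)} = 108$ ($K{\left(a,f \right)} = 3 \cdot 6^{2} = 3 \cdot 36 = 108$)
$c{\left(J,y \right)} = 4 y^{2}$ ($c{\left(J,y \right)} = \left(2 y\right)^{2} = 4 y^{2}$)
$o = -14$ ($o = 7 \frac{8}{-4} = 7 \cdot 8 \left(- \frac{1}{4}\right) = 7 \left(-2\right) = -14$)
$x = -2744$ ($x = \left(-14\right)^{3} = -2744$)
$- \frac{1}{x + \frac{418}{c{\left(-17,1 \right)}}} = - \frac{1}{-2744 + \frac{418}{4 \cdot 1^{2}}} = - \frac{1}{-2744 + \frac{418}{4 \cdot 1}} = - \frac{1}{-2744 + \frac{418}{4}} = - \frac{1}{-2744 + 418 \cdot \frac{1}{4}} = - \frac{1}{-2744 + \frac{209}{2}} = - \frac{1}{- \frac{5279}{2}} = \left(-1\right) \left(- \frac{2}{5279}\right) = \frac{2}{5279}$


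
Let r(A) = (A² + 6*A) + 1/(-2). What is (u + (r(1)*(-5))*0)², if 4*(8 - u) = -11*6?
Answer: 2401/4 ≈ 600.25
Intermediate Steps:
r(A) = -½ + A² + 6*A (r(A) = (A² + 6*A) - ½ = -½ + A² + 6*A)
u = 49/2 (u = 8 - (-11)*6/4 = 8 - ¼*(-66) = 8 + 33/2 = 49/2 ≈ 24.500)
(u + (r(1)*(-5))*0)² = (49/2 + ((-½ + 1² + 6*1)*(-5))*0)² = (49/2 + ((-½ + 1 + 6)*(-5))*0)² = (49/2 + ((13/2)*(-5))*0)² = (49/2 - 65/2*0)² = (49/2 + 0)² = (49/2)² = 2401/4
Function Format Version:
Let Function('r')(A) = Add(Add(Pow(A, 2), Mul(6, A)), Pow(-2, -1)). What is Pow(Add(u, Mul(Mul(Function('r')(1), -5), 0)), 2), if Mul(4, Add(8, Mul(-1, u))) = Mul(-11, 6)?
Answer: Rational(2401, 4) ≈ 600.25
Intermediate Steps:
Function('r')(A) = Add(Rational(-1, 2), Pow(A, 2), Mul(6, A)) (Function('r')(A) = Add(Add(Pow(A, 2), Mul(6, A)), Rational(-1, 2)) = Add(Rational(-1, 2), Pow(A, 2), Mul(6, A)))
u = Rational(49, 2) (u = Add(8, Mul(Rational(-1, 4), Mul(-11, 6))) = Add(8, Mul(Rational(-1, 4), -66)) = Add(8, Rational(33, 2)) = Rational(49, 2) ≈ 24.500)
Pow(Add(u, Mul(Mul(Function('r')(1), -5), 0)), 2) = Pow(Add(Rational(49, 2), Mul(Mul(Add(Rational(-1, 2), Pow(1, 2), Mul(6, 1)), -5), 0)), 2) = Pow(Add(Rational(49, 2), Mul(Mul(Add(Rational(-1, 2), 1, 6), -5), 0)), 2) = Pow(Add(Rational(49, 2), Mul(Mul(Rational(13, 2), -5), 0)), 2) = Pow(Add(Rational(49, 2), Mul(Rational(-65, 2), 0)), 2) = Pow(Add(Rational(49, 2), 0), 2) = Pow(Rational(49, 2), 2) = Rational(2401, 4)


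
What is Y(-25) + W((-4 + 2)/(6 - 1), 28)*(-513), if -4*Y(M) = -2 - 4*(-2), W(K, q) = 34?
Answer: -34887/2 ≈ -17444.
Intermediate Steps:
Y(M) = -3/2 (Y(M) = -(-2 - 4*(-2))/4 = -(-2 + 8)/4 = -¼*6 = -3/2)
Y(-25) + W((-4 + 2)/(6 - 1), 28)*(-513) = -3/2 + 34*(-513) = -3/2 - 17442 = -34887/2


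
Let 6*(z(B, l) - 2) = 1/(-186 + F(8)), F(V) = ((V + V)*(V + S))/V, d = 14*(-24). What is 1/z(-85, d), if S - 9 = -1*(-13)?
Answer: 756/1511 ≈ 0.50033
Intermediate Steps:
d = -336
S = 22 (S = 9 - 1*(-13) = 9 + 13 = 22)
F(V) = 44 + 2*V (F(V) = ((V + V)*(V + 22))/V = ((2*V)*(22 + V))/V = (2*V*(22 + V))/V = 44 + 2*V)
z(B, l) = 1511/756 (z(B, l) = 2 + 1/(6*(-186 + (44 + 2*8))) = 2 + 1/(6*(-186 + (44 + 16))) = 2 + 1/(6*(-186 + 60)) = 2 + (⅙)/(-126) = 2 + (⅙)*(-1/126) = 2 - 1/756 = 1511/756)
1/z(-85, d) = 1/(1511/756) = 756/1511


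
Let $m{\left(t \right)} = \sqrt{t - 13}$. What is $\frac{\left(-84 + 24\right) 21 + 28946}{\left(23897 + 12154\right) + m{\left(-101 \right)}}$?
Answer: $\frac{332702662}{433224905} - \frac{27686 i \sqrt{114}}{1299674715} \approx 0.76797 - 0.00022745 i$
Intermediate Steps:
$m{\left(t \right)} = \sqrt{-13 + t}$
$\frac{\left(-84 + 24\right) 21 + 28946}{\left(23897 + 12154\right) + m{\left(-101 \right)}} = \frac{\left(-84 + 24\right) 21 + 28946}{\left(23897 + 12154\right) + \sqrt{-13 - 101}} = \frac{\left(-60\right) 21 + 28946}{36051 + \sqrt{-114}} = \frac{-1260 + 28946}{36051 + i \sqrt{114}} = \frac{27686}{36051 + i \sqrt{114}}$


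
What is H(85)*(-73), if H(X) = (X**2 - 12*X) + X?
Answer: -459170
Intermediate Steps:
H(X) = X**2 - 11*X
H(85)*(-73) = (85*(-11 + 85))*(-73) = (85*74)*(-73) = 6290*(-73) = -459170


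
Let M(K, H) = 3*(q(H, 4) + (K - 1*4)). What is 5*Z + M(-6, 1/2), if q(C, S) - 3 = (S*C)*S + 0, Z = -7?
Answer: -32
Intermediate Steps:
q(C, S) = 3 + C*S**2 (q(C, S) = 3 + ((S*C)*S + 0) = 3 + ((C*S)*S + 0) = 3 + (C*S**2 + 0) = 3 + C*S**2)
M(K, H) = -3 + 3*K + 48*H (M(K, H) = 3*((3 + H*4**2) + (K - 1*4)) = 3*((3 + H*16) + (K - 4)) = 3*((3 + 16*H) + (-4 + K)) = 3*(-1 + K + 16*H) = -3 + 3*K + 48*H)
5*Z + M(-6, 1/2) = 5*(-7) + (-3 + 3*(-6) + 48/2) = -35 + (-3 - 18 + 48*(1/2)) = -35 + (-3 - 18 + 24) = -35 + 3 = -32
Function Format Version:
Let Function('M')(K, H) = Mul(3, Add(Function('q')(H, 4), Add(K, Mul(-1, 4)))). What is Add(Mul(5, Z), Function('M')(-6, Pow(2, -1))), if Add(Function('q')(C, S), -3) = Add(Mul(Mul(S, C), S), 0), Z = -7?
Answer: -32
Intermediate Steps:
Function('q')(C, S) = Add(3, Mul(C, Pow(S, 2))) (Function('q')(C, S) = Add(3, Add(Mul(Mul(S, C), S), 0)) = Add(3, Add(Mul(Mul(C, S), S), 0)) = Add(3, Add(Mul(C, Pow(S, 2)), 0)) = Add(3, Mul(C, Pow(S, 2))))
Function('M')(K, H) = Add(-3, Mul(3, K), Mul(48, H)) (Function('M')(K, H) = Mul(3, Add(Add(3, Mul(H, Pow(4, 2))), Add(K, Mul(-1, 4)))) = Mul(3, Add(Add(3, Mul(H, 16)), Add(K, -4))) = Mul(3, Add(Add(3, Mul(16, H)), Add(-4, K))) = Mul(3, Add(-1, K, Mul(16, H))) = Add(-3, Mul(3, K), Mul(48, H)))
Add(Mul(5, Z), Function('M')(-6, Pow(2, -1))) = Add(Mul(5, -7), Add(-3, Mul(3, -6), Mul(48, Pow(2, -1)))) = Add(-35, Add(-3, -18, Mul(48, Rational(1, 2)))) = Add(-35, Add(-3, -18, 24)) = Add(-35, 3) = -32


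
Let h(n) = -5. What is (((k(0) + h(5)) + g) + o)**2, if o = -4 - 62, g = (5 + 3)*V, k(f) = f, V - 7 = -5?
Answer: 3025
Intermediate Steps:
V = 2 (V = 7 - 5 = 2)
g = 16 (g = (5 + 3)*2 = 8*2 = 16)
o = -66
(((k(0) + h(5)) + g) + o)**2 = (((0 - 5) + 16) - 66)**2 = ((-5 + 16) - 66)**2 = (11 - 66)**2 = (-55)**2 = 3025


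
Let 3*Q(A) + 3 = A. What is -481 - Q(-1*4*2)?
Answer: -1432/3 ≈ -477.33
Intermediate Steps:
Q(A) = -1 + A/3
-481 - Q(-1*4*2) = -481 - (-1 + (-1*4*2)/3) = -481 - (-1 + (-4*2)/3) = -481 - (-1 + (⅓)*(-8)) = -481 - (-1 - 8/3) = -481 - 1*(-11/3) = -481 + 11/3 = -1432/3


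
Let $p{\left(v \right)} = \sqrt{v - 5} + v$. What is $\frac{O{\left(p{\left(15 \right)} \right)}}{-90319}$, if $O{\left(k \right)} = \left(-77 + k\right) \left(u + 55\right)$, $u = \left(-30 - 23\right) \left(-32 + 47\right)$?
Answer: $- \frac{45880}{90319} + \frac{740 \sqrt{10}}{90319} \approx -0.48207$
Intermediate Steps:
$u = -795$ ($u = \left(-53\right) 15 = -795$)
$p{\left(v \right)} = v + \sqrt{-5 + v}$ ($p{\left(v \right)} = \sqrt{-5 + v} + v = v + \sqrt{-5 + v}$)
$O{\left(k \right)} = 56980 - 740 k$ ($O{\left(k \right)} = \left(-77 + k\right) \left(-795 + 55\right) = \left(-77 + k\right) \left(-740\right) = 56980 - 740 k$)
$\frac{O{\left(p{\left(15 \right)} \right)}}{-90319} = \frac{56980 - 740 \left(15 + \sqrt{-5 + 15}\right)}{-90319} = \left(56980 - 740 \left(15 + \sqrt{10}\right)\right) \left(- \frac{1}{90319}\right) = \left(56980 - \left(11100 + 740 \sqrt{10}\right)\right) \left(- \frac{1}{90319}\right) = \left(45880 - 740 \sqrt{10}\right) \left(- \frac{1}{90319}\right) = - \frac{45880}{90319} + \frac{740 \sqrt{10}}{90319}$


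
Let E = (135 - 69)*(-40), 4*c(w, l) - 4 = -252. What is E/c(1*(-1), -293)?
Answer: 1320/31 ≈ 42.581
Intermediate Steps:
c(w, l) = -62 (c(w, l) = 1 + (1/4)*(-252) = 1 - 63 = -62)
E = -2640 (E = 66*(-40) = -2640)
E/c(1*(-1), -293) = -2640/(-62) = -2640*(-1/62) = 1320/31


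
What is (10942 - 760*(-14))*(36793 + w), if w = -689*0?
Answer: 794066526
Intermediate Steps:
w = 0
(10942 - 760*(-14))*(36793 + w) = (10942 - 760*(-14))*(36793 + 0) = (10942 + 10640)*36793 = 21582*36793 = 794066526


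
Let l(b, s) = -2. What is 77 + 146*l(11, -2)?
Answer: -215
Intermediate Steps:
77 + 146*l(11, -2) = 77 + 146*(-2) = 77 - 292 = -215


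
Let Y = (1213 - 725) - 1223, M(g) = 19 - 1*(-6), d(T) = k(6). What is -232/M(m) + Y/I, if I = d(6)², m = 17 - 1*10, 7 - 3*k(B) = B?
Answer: -165607/25 ≈ -6624.3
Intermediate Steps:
k(B) = 7/3 - B/3
d(T) = ⅓ (d(T) = 7/3 - ⅓*6 = 7/3 - 2 = ⅓)
m = 7 (m = 17 - 10 = 7)
M(g) = 25 (M(g) = 19 + 6 = 25)
Y = -735 (Y = 488 - 1223 = -735)
I = ⅑ (I = (⅓)² = ⅑ ≈ 0.11111)
-232/M(m) + Y/I = -232/25 - 735/⅑ = -232*1/25 - 735*9 = -232/25 - 6615 = -165607/25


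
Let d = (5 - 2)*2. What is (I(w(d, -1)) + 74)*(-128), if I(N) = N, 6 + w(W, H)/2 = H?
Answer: -7680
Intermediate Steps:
d = 6 (d = 3*2 = 6)
w(W, H) = -12 + 2*H
(I(w(d, -1)) + 74)*(-128) = ((-12 + 2*(-1)) + 74)*(-128) = ((-12 - 2) + 74)*(-128) = (-14 + 74)*(-128) = 60*(-128) = -7680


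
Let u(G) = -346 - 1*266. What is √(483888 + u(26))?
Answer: 2*√120819 ≈ 695.18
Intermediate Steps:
u(G) = -612 (u(G) = -346 - 266 = -612)
√(483888 + u(26)) = √(483888 - 612) = √483276 = 2*√120819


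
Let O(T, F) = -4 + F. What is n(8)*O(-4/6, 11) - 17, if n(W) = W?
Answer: 39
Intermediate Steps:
n(8)*O(-4/6, 11) - 17 = 8*(-4 + 11) - 17 = 8*7 - 17 = 56 - 17 = 39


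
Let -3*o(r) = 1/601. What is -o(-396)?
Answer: 1/1803 ≈ 0.00055463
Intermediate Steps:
o(r) = -1/1803 (o(r) = -⅓/601 = -⅓*1/601 = -1/1803)
-o(-396) = -1*(-1/1803) = 1/1803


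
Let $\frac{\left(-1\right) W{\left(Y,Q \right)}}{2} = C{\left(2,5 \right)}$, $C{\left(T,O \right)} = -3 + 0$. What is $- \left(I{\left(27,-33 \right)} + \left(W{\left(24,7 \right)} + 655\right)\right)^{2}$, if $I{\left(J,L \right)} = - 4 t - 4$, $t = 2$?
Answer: $-421201$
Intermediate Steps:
$C{\left(T,O \right)} = -3$
$W{\left(Y,Q \right)} = 6$ ($W{\left(Y,Q \right)} = \left(-2\right) \left(-3\right) = 6$)
$I{\left(J,L \right)} = -12$ ($I{\left(J,L \right)} = \left(-4\right) 2 - 4 = -8 - 4 = -12$)
$- \left(I{\left(27,-33 \right)} + \left(W{\left(24,7 \right)} + 655\right)\right)^{2} = - \left(-12 + \left(6 + 655\right)\right)^{2} = - \left(-12 + 661\right)^{2} = - 649^{2} = \left(-1\right) 421201 = -421201$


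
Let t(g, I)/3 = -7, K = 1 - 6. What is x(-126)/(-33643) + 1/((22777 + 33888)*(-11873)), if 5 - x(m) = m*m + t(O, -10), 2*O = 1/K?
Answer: 10663619154607/22634456804435 ≈ 0.47112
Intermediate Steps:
K = -5
O = -⅒ (O = (½)/(-5) = (½)*(-⅕) = -⅒ ≈ -0.10000)
t(g, I) = -21 (t(g, I) = 3*(-7) = -21)
x(m) = 26 - m² (x(m) = 5 - (m*m - 21) = 5 - (m² - 21) = 5 - (-21 + m²) = 5 + (21 - m²) = 26 - m²)
x(-126)/(-33643) + 1/((22777 + 33888)*(-11873)) = (26 - 1*(-126)²)/(-33643) + 1/((22777 + 33888)*(-11873)) = (26 - 1*15876)*(-1/33643) - 1/11873/56665 = (26 - 15876)*(-1/33643) + (1/56665)*(-1/11873) = -15850*(-1/33643) - 1/672783545 = 15850/33643 - 1/672783545 = 10663619154607/22634456804435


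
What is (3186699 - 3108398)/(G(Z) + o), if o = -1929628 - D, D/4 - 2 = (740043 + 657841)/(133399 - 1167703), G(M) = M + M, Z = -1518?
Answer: -5061689844/124935299297 ≈ -0.040514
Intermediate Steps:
G(M) = 2*M
D = 167681/64644 (D = 8 + 4*((740043 + 657841)/(133399 - 1167703)) = 8 + 4*(1397884/(-1034304)) = 8 + 4*(1397884*(-1/1034304)) = 8 + 4*(-349471/258576) = 8 - 349471/64644 = 167681/64644 ≈ 2.5939)
o = -124739040113/64644 (o = -1929628 - 1*167681/64644 = -1929628 - 167681/64644 = -124739040113/64644 ≈ -1.9296e+6)
(3186699 - 3108398)/(G(Z) + o) = (3186699 - 3108398)/(2*(-1518) - 124739040113/64644) = 78301/(-3036 - 124739040113/64644) = 78301/(-124935299297/64644) = 78301*(-64644/124935299297) = -5061689844/124935299297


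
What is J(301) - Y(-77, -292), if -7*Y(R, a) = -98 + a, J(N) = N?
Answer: 1717/7 ≈ 245.29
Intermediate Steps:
Y(R, a) = 14 - a/7 (Y(R, a) = -(-98 + a)/7 = 14 - a/7)
J(301) - Y(-77, -292) = 301 - (14 - 1/7*(-292)) = 301 - (14 + 292/7) = 301 - 1*390/7 = 301 - 390/7 = 1717/7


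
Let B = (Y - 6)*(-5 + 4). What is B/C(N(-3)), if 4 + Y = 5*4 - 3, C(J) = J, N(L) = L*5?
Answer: 7/15 ≈ 0.46667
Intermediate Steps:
N(L) = 5*L
Y = 13 (Y = -4 + (5*4 - 3) = -4 + (20 - 3) = -4 + 17 = 13)
B = -7 (B = (13 - 6)*(-5 + 4) = 7*(-1) = -7)
B/C(N(-3)) = -7/(5*(-3)) = -7/(-15) = -7*(-1/15) = 7/15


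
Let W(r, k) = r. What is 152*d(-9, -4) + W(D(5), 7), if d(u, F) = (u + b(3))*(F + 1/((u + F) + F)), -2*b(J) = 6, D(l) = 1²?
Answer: 125873/17 ≈ 7404.3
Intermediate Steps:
D(l) = 1
b(J) = -3 (b(J) = -½*6 = -3)
d(u, F) = (-3 + u)*(F + 1/(u + 2*F)) (d(u, F) = (u - 3)*(F + 1/((u + F) + F)) = (-3 + u)*(F + 1/((F + u) + F)) = (-3 + u)*(F + 1/(u + 2*F)))
152*d(-9, -4) + W(D(5), 7) = 152*((-3 - 9 - 6*(-4)² - 4*(-9)² - 3*(-4)*(-9) + 2*(-9)*(-4)²)/(-9 + 2*(-4))) + 1 = 152*((-3 - 9 - 6*16 - 4*81 - 108 + 2*(-9)*16)/(-9 - 8)) + 1 = 152*((-3 - 9 - 96 - 324 - 108 - 288)/(-17)) + 1 = 152*(-1/17*(-828)) + 1 = 152*(828/17) + 1 = 125856/17 + 1 = 125873/17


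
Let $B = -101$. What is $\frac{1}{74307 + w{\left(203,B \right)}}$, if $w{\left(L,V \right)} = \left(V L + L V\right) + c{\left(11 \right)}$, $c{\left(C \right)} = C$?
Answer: $\frac{1}{33312} \approx 3.0019 \cdot 10^{-5}$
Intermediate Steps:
$w{\left(L,V \right)} = 11 + 2 L V$ ($w{\left(L,V \right)} = \left(V L + L V\right) + 11 = \left(L V + L V\right) + 11 = 2 L V + 11 = 11 + 2 L V$)
$\frac{1}{74307 + w{\left(203,B \right)}} = \frac{1}{74307 + \left(11 + 2 \cdot 203 \left(-101\right)\right)} = \frac{1}{74307 + \left(11 - 41006\right)} = \frac{1}{74307 - 40995} = \frac{1}{33312}$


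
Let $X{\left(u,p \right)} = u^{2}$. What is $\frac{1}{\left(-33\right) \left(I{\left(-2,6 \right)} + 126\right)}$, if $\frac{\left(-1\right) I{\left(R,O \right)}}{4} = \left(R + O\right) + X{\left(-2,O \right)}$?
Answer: $- \frac{1}{3102} \approx -0.00032237$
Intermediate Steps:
$I{\left(R,O \right)} = -16 - 4 O - 4 R$ ($I{\left(R,O \right)} = - 4 \left(\left(R + O\right) + \left(-2\right)^{2}\right) = - 4 \left(\left(O + R\right) + 4\right) = - 4 \left(4 + O + R\right) = -16 - 4 O - 4 R$)
$\frac{1}{\left(-33\right) \left(I{\left(-2,6 \right)} + 126\right)} = \frac{1}{\left(-33\right) \left(\left(-16 - 24 - -8\right) + 126\right)} = \frac{1}{\left(-33\right) \left(\left(-16 - 24 + 8\right) + 126\right)} = \frac{1}{\left(-33\right) \left(-32 + 126\right)} = \frac{1}{\left(-33\right) 94} = \frac{1}{-3102} = - \frac{1}{3102}$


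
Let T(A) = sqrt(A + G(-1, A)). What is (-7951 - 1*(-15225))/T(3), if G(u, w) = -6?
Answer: -7274*I*sqrt(3)/3 ≈ -4199.6*I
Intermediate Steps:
T(A) = sqrt(-6 + A) (T(A) = sqrt(A - 6) = sqrt(-6 + A))
(-7951 - 1*(-15225))/T(3) = (-7951 - 1*(-15225))/(sqrt(-6 + 3)) = (-7951 + 15225)/(sqrt(-3)) = 7274/((I*sqrt(3))) = 7274*(-I*sqrt(3)/3) = -7274*I*sqrt(3)/3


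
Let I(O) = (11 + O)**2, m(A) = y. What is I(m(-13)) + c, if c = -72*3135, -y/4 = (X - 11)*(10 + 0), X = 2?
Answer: -88079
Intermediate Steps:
y = 360 (y = -4*(2 - 11)*(10 + 0) = -(-36)*10 = -4*(-90) = 360)
m(A) = 360
c = -225720
I(m(-13)) + c = (11 + 360)**2 - 225720 = 371**2 - 225720 = 137641 - 225720 = -88079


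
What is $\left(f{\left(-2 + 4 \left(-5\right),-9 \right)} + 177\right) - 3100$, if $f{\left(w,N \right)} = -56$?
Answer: $-2979$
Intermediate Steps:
$\left(f{\left(-2 + 4 \left(-5\right),-9 \right)} + 177\right) - 3100 = \left(-56 + 177\right) - 3100 = 121 - 3100 = -2979$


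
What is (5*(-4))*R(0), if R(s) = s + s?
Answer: 0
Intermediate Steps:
R(s) = 2*s
(5*(-4))*R(0) = (5*(-4))*(2*0) = -20*0 = 0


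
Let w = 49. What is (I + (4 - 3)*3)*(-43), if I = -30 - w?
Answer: 3268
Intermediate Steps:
I = -79 (I = -30 - 1*49 = -30 - 49 = -79)
(I + (4 - 3)*3)*(-43) = (-79 + (4 - 3)*3)*(-43) = (-79 + 1*3)*(-43) = (-79 + 3)*(-43) = -76*(-43) = 3268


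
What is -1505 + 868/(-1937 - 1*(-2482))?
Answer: -819357/545 ≈ -1503.4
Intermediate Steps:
-1505 + 868/(-1937 - 1*(-2482)) = -1505 + 868/(-1937 + 2482) = -1505 + 868/545 = -819357/545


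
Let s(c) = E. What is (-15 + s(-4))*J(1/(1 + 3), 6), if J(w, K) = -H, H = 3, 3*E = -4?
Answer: 49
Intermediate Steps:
E = -4/3 (E = (1/3)*(-4) = -4/3 ≈ -1.3333)
s(c) = -4/3
J(w, K) = -3 (J(w, K) = -1*3 = -3)
(-15 + s(-4))*J(1/(1 + 3), 6) = (-15 - 4/3)*(-3) = -49/3*(-3) = 49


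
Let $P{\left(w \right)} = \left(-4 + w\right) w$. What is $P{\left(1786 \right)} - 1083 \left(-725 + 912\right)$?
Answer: $2980131$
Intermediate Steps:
$P{\left(w \right)} = w \left(-4 + w\right)$
$P{\left(1786 \right)} - 1083 \left(-725 + 912\right) = 1786 \left(-4 + 1786\right) - 1083 \left(-725 + 912\right) = 1786 \cdot 1782 - 202521 = 3182652 - 202521 = 2980131$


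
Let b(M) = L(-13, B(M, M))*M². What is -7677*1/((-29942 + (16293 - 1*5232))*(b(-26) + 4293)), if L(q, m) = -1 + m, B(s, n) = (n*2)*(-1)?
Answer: 2559/243999163 ≈ 1.0488e-5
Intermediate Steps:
B(s, n) = -2*n (B(s, n) = (2*n)*(-1) = -2*n)
b(M) = M²*(-1 - 2*M) (b(M) = (-1 - 2*M)*M² = M²*(-1 - 2*M))
-7677*1/((-29942 + (16293 - 1*5232))*(b(-26) + 4293)) = -7677*1/((-29942 + (16293 - 1*5232))*((-26)²*(-1 - 2*(-26)) + 4293)) = -7677*1/((-29942 + (16293 - 5232))*(676*(-1 + 52) + 4293)) = -7677*1/((-29942 + 11061)*(676*51 + 4293)) = -7677*(-1/(18881*(34476 + 4293))) = -7677/(38769*(-18881)) = -7677/(-731997489) = -7677*(-1/731997489) = 2559/243999163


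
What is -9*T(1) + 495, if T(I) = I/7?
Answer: 3456/7 ≈ 493.71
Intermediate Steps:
T(I) = I/7 (T(I) = I*(⅐) = I/7)
-9*T(1) + 495 = -9/7 + 495 = 3456/7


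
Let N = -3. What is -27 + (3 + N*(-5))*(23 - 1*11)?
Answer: 189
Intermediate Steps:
-27 + (3 + N*(-5))*(23 - 1*11) = -27 + (3 - 3*(-5))*(23 - 1*11) = -27 + (3 + 15)*(23 - 11) = -27 + 18*12 = -27 + 216 = 189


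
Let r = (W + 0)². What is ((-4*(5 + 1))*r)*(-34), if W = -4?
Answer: 13056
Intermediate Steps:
r = 16 (r = (-4 + 0)² = (-4)² = 16)
((-4*(5 + 1))*r)*(-34) = (-4*(5 + 1)*16)*(-34) = (-4*6*16)*(-34) = -24*16*(-34) = -384*(-34) = 13056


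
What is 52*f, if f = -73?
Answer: -3796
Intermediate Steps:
52*f = 52*(-73) = -3796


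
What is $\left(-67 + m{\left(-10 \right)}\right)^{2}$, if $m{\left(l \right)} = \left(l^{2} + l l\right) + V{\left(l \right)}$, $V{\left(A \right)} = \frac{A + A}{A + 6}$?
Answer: $19044$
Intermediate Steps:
$V{\left(A \right)} = \frac{2 A}{6 + A}$
$m{\left(l \right)} = 2 l^{2} + \frac{2 l}{6 + l}$ ($m{\left(l \right)} = \left(l^{2} + l l\right) + \frac{2 l}{6 + l} = \left(l^{2} + l^{2}\right) + \frac{2 l}{6 + l} = 2 l^{2} + \frac{2 l}{6 + l}$)
$\left(-67 + m{\left(-10 \right)}\right)^{2} = \left(-67 + 2 \left(-10\right) \frac{1}{6 - 10} \left(1 - 10 \left(6 - 10\right)\right)\right)^{2} = \left(-67 + 2 \left(-10\right) \frac{1}{-4} \left(1 - -40\right)\right)^{2} = \left(-67 + 2 \left(-10\right) \left(- \frac{1}{4}\right) \left(1 + 40\right)\right)^{2} = \left(-67 + 2 \left(-10\right) \left(- \frac{1}{4}\right) 41\right)^{2} = \left(-67 + 205\right)^{2} = 138^{2} = 19044$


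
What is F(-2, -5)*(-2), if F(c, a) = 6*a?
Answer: 60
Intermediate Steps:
F(-2, -5)*(-2) = (6*(-5))*(-2) = -30*(-2) = 60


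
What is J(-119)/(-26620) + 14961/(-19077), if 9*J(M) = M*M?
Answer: -1284835259/1523489220 ≈ -0.84335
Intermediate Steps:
J(M) = M²/9 (J(M) = (M*M)/9 = M²/9)
J(-119)/(-26620) + 14961/(-19077) = ((⅑)*(-119)²)/(-26620) + 14961/(-19077) = ((⅑)*14161)*(-1/26620) + 14961*(-1/19077) = (14161/9)*(-1/26620) - 4987/6359 = -14161/239580 - 4987/6359 = -1284835259/1523489220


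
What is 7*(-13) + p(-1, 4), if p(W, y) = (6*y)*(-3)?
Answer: -163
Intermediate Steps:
p(W, y) = -18*y
7*(-13) + p(-1, 4) = 7*(-13) - 18*4 = -91 - 72 = -163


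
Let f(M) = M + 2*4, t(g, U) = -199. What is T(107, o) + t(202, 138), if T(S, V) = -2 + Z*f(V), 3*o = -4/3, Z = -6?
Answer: -739/3 ≈ -246.33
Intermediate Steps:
f(M) = 8 + M (f(M) = M + 8 = 8 + M)
o = -4/9 (o = (-4/3)/3 = (-4*⅓)/3 = (⅓)*(-4/3) = -4/9 ≈ -0.44444)
T(S, V) = -50 - 6*V (T(S, V) = -2 - 6*(8 + V) = -2 + (-48 - 6*V) = -50 - 6*V)
T(107, o) + t(202, 138) = (-50 - 6*(-4/9)) - 199 = (-50 + 8/3) - 199 = -142/3 - 199 = -739/3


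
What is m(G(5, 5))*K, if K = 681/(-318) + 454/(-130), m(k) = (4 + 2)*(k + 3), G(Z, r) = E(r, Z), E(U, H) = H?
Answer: -931608/3445 ≈ -270.42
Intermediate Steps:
G(Z, r) = Z
m(k) = 18 + 6*k (m(k) = 6*(3 + k) = 18 + 6*k)
K = -38817/6890 (K = 681*(-1/318) + 454*(-1/130) = -227/106 - 227/65 = -38817/6890 ≈ -5.6338)
m(G(5, 5))*K = (18 + 6*5)*(-38817/6890) = (18 + 30)*(-38817/6890) = 48*(-38817/6890) = -931608/3445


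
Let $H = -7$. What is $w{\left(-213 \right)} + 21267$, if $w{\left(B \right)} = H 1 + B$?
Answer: $21047$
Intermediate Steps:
$w{\left(B \right)} = -7 + B$ ($w{\left(B \right)} = \left(-7\right) 1 + B = -7 + B$)
$w{\left(-213 \right)} + 21267 = \left(-7 - 213\right) + 21267 = -220 + 21267 = 21047$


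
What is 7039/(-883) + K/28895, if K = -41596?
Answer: -240121173/25514285 ≈ -9.4112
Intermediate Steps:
7039/(-883) + K/28895 = 7039/(-883) - 41596/28895 = 7039*(-1/883) - 41596*1/28895 = -7039/883 - 41596/28895 = -240121173/25514285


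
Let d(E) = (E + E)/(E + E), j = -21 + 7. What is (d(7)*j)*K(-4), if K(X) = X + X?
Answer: 112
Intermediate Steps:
j = -14
K(X) = 2*X
d(E) = 1 (d(E) = (2*E)/((2*E)) = (2*E)*(1/(2*E)) = 1)
(d(7)*j)*K(-4) = (1*(-14))*(2*(-4)) = -14*(-8) = 112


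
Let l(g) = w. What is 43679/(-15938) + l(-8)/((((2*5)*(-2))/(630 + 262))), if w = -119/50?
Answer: 103006739/996125 ≈ 103.41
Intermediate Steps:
w = -119/50 (w = -119*1/50 = -119/50 ≈ -2.3800)
l(g) = -119/50
43679/(-15938) + l(-8)/((((2*5)*(-2))/(630 + 262))) = 43679/(-15938) - 119/(50*(((2*5)*(-2))/(630 + 262))) = 43679*(-1/15938) - 119/(50*((10*(-2))/892)) = -43679/15938 - 119/(50*((-20*1/892))) = -43679/15938 - 119/(50*(-5/223)) = -43679/15938 - 119/50*(-223/5) = -43679/15938 + 26537/250 = 103006739/996125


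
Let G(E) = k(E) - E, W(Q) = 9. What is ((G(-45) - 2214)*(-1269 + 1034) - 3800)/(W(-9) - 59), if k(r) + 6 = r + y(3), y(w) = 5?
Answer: -20669/2 ≈ -10335.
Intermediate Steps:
k(r) = -1 + r (k(r) = -6 + (r + 5) = -6 + (5 + r) = -1 + r)
G(E) = -1 (G(E) = (-1 + E) - E = -1)
((G(-45) - 2214)*(-1269 + 1034) - 3800)/(W(-9) - 59) = ((-1 - 2214)*(-1269 + 1034) - 3800)/(9 - 59) = (-2215*(-235) - 3800)/(-50) = (520525 - 3800)*(-1/50) = 516725*(-1/50) = -20669/2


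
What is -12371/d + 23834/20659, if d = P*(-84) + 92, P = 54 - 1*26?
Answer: 309437329/46689340 ≈ 6.6276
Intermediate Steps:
P = 28 (P = 54 - 26 = 28)
d = -2260 (d = 28*(-84) + 92 = -2352 + 92 = -2260)
-12371/d + 23834/20659 = -12371/(-2260) + 23834/20659 = -12371*(-1/2260) + 23834*(1/20659) = 12371/2260 + 23834/20659 = 309437329/46689340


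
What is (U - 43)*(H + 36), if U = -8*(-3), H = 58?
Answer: -1786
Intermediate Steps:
U = 24
(U - 43)*(H + 36) = (24 - 43)*(58 + 36) = -19*94 = -1786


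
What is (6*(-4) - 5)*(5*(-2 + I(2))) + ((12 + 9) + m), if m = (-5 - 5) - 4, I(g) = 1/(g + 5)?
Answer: 1934/7 ≈ 276.29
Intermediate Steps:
I(g) = 1/(5 + g)
m = -14 (m = -10 - 4 = -14)
(6*(-4) - 5)*(5*(-2 + I(2))) + ((12 + 9) + m) = (6*(-4) - 5)*(5*(-2 + 1/(5 + 2))) + ((12 + 9) - 14) = (-24 - 5)*(5*(-2 + 1/7)) + (21 - 14) = -145*(-2 + 1/7) + 7 = -145*(-13)/7 + 7 = -29*(-65/7) + 7 = 1885/7 + 7 = 1934/7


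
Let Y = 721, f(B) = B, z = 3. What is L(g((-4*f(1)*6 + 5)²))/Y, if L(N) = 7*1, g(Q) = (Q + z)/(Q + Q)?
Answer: 1/103 ≈ 0.0097087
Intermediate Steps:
g(Q) = (3 + Q)/(2*Q) (g(Q) = (Q + 3)/(Q + Q) = (3 + Q)/((2*Q)) = (3 + Q)*(1/(2*Q)) = (3 + Q)/(2*Q))
L(N) = 7
L(g((-4*f(1)*6 + 5)²))/Y = 7/721 = 7*(1/721) = 1/103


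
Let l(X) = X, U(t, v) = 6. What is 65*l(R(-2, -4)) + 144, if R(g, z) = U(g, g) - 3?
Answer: 339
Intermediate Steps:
R(g, z) = 3 (R(g, z) = 6 - 3 = 3)
65*l(R(-2, -4)) + 144 = 65*3 + 144 = 195 + 144 = 339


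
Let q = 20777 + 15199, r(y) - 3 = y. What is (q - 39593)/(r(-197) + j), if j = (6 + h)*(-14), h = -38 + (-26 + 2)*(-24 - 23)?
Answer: 3617/15538 ≈ 0.23278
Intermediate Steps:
r(y) = 3 + y
q = 35976
h = 1090 (h = -38 - 24*(-47) = -38 + 1128 = 1090)
j = -15344 (j = (6 + 1090)*(-14) = 1096*(-14) = -15344)
(q - 39593)/(r(-197) + j) = (35976 - 39593)/((3 - 197) - 15344) = -3617/(-194 - 15344) = -3617/(-15538) = -3617*(-1/15538) = 3617/15538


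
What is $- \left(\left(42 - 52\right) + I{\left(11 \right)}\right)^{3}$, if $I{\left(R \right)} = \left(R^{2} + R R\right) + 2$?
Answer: $-12812904$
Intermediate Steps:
$I{\left(R \right)} = 2 + 2 R^{2}$ ($I{\left(R \right)} = \left(R^{2} + R^{2}\right) + 2 = 2 R^{2} + 2 = 2 + 2 R^{2}$)
$- \left(\left(42 - 52\right) + I{\left(11 \right)}\right)^{3} = - \left(\left(42 - 52\right) + \left(2 + 2 \cdot 11^{2}\right)\right)^{3} = - \left(-10 + \left(2 + 2 \cdot 121\right)\right)^{3} = - \left(-10 + \left(2 + 242\right)\right)^{3} = - \left(-10 + 244\right)^{3} = - 234^{3} = \left(-1\right) 12812904 = -12812904$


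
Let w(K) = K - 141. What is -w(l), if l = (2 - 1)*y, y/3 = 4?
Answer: 129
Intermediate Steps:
y = 12 (y = 3*4 = 12)
l = 12 (l = (2 - 1)*12 = 1*12 = 12)
w(K) = -141 + K
-w(l) = -(-141 + 12) = -1*(-129) = 129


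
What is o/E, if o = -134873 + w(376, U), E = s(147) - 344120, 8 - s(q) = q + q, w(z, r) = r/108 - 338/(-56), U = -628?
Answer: 101963821/260370936 ≈ 0.39161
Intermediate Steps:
w(z, r) = 169/28 + r/108 (w(z, r) = r*(1/108) - 338*(-1/56) = r/108 + 169/28 = 169/28 + r/108)
s(q) = 8 - 2*q (s(q) = 8 - (q + q) = 8 - 2*q)
E = -344406 (E = (8 - 2*147) - 344120 = (8 - 294) - 344120 = -286 - 344120 = -344406)
o = -101963821/756 (o = -134873 + (169/28 + (1/108)*(-628)) = -134873 + (169/28 - 157/27) = -134873 + 167/756 = -101963821/756 ≈ -1.3487e+5)
o/E = -101963821/756/(-344406) = -101963821/756*(-1/344406) = 101963821/260370936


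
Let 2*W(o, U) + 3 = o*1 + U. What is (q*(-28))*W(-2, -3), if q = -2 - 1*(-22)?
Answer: 2240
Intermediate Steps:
W(o, U) = -3/2 + U/2 + o/2 (W(o, U) = -3/2 + (o*1 + U)/2 = -3/2 + (o + U)/2 = -3/2 + (U + o)/2 = -3/2 + (U/2 + o/2) = -3/2 + U/2 + o/2)
q = 20 (q = -2 + 22 = 20)
(q*(-28))*W(-2, -3) = (20*(-28))*(-3/2 + (½)*(-3) + (½)*(-2)) = -560*(-3/2 - 3/2 - 1) = -560*(-4) = 2240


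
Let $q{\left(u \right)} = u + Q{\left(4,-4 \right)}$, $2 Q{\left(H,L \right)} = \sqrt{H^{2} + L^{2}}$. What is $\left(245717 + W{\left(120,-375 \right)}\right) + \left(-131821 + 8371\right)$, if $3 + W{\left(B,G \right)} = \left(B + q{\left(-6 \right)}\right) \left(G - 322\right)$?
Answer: $42806 - 1394 \sqrt{2} \approx 40835.0$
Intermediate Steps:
$Q{\left(H,L \right)} = \frac{\sqrt{H^{2} + L^{2}}}{2}$
$q{\left(u \right)} = u + 2 \sqrt{2}$ ($q{\left(u \right)} = u + \frac{\sqrt{4^{2} + \left(-4\right)^{2}}}{2} = u + \frac{\sqrt{16 + 16}}{2} = u + \frac{\sqrt{32}}{2} = u + \frac{4 \sqrt{2}}{2} = u + 2 \sqrt{2}$)
$W{\left(B,G \right)} = -3 + \left(-322 + G\right) \left(-6 + B + 2 \sqrt{2}\right)$ ($W{\left(B,G \right)} = -3 + \left(B - \left(6 - 2 \sqrt{2}\right)\right) \left(G - 322\right) = -3 + \left(-6 + B + 2 \sqrt{2}\right) \left(-322 + G\right) = -3 + \left(-322 + G\right) \left(-6 + B + 2 \sqrt{2}\right)$)
$\left(245717 + W{\left(120,-375 \right)}\right) + \left(-131821 + 8371\right) = \left(245717 - \left(81711 - 750 \left(3 - \sqrt{2}\right) + 644 \sqrt{2}\right)\right) + \left(-131821 + 8371\right) = \left(245717 - \left(79461 + 1394 \sqrt{2}\right)\right) - 123450 = \left(166256 - 1394 \sqrt{2}\right) - 123450 = 42806 - 1394 \sqrt{2}$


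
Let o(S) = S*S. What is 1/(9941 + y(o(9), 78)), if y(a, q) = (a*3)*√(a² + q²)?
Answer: -9941/647851124 + 729*√1405/647851124 ≈ 2.6834e-5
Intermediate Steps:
o(S) = S²
y(a, q) = 3*a*√(a² + q²) (y(a, q) = (3*a)*√(a² + q²) = 3*a*√(a² + q²))
1/(9941 + y(o(9), 78)) = 1/(9941 + 3*9²*√((9²)² + 78²)) = 1/(9941 + 3*81*√(81² + 6084)) = 1/(9941 + 3*81*√(6561 + 6084)) = 1/(9941 + 3*81*√12645) = 1/(9941 + 3*81*(3*√1405)) = 1/(9941 + 729*√1405)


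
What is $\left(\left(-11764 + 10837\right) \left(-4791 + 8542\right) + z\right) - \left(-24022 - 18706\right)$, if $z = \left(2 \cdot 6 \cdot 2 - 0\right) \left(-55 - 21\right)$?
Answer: $-3436273$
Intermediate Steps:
$z = -1824$ ($z = \left(12 \cdot 2 + 0\right) \left(-76\right) = \left(24 + 0\right) \left(-76\right) = 24 \left(-76\right) = -1824$)
$\left(\left(-11764 + 10837\right) \left(-4791 + 8542\right) + z\right) - \left(-24022 - 18706\right) = \left(\left(-11764 + 10837\right) \left(-4791 + 8542\right) - 1824\right) - \left(-24022 - 18706\right) = \left(\left(-927\right) 3751 - 1824\right) - \left(-24022 - 18706\right) = \left(-3477177 - 1824\right) - -42728 = -3479001 + 42728 = -3436273$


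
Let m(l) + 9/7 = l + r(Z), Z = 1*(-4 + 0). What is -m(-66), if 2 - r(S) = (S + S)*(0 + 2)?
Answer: 345/7 ≈ 49.286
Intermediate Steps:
Z = -4 (Z = 1*(-4) = -4)
r(S) = 2 - 4*S (r(S) = 2 - (S + S)*(0 + 2) = 2 - 2*S*2 = 2 - 4*S)
m(l) = 117/7 + l (m(l) = -9/7 + (l + (2 - 4*(-4))) = -9/7 + (l + (2 + 16)) = -9/7 + (l + 18) = -9/7 + (18 + l) = 117/7 + l)
-m(-66) = -(117/7 - 66) = -1*(-345/7) = 345/7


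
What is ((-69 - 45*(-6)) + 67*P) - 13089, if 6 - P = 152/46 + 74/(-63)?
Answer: -18298976/1449 ≈ -12629.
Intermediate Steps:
P = 5608/1449 (P = 6 - (152/46 + 74/(-63)) = 6 - (152*(1/46) + 74*(-1/63)) = 6 - (76/23 - 74/63) = 6 - 1*3086/1449 = 6 - 3086/1449 = 5608/1449 ≈ 3.8703)
((-69 - 45*(-6)) + 67*P) - 13089 = ((-69 - 45*(-6)) + 67*(5608/1449)) - 13089 = ((-69 + 270) + 375736/1449) - 13089 = (201 + 375736/1449) - 13089 = 666985/1449 - 13089 = -18298976/1449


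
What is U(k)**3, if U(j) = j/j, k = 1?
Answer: 1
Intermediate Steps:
U(j) = 1
U(k)**3 = 1**3 = 1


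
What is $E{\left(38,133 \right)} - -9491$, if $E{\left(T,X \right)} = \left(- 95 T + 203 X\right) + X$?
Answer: $33013$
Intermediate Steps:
$E{\left(T,X \right)} = - 95 T + 204 X$
$E{\left(38,133 \right)} - -9491 = \left(\left(-95\right) 38 + 204 \cdot 133\right) - -9491 = \left(-3610 + 27132\right) + 9491 = 23522 + 9491 = 33013$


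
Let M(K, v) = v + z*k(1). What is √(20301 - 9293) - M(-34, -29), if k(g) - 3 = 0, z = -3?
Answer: 38 + 16*√43 ≈ 142.92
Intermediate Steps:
k(g) = 3 (k(g) = 3 + 0 = 3)
M(K, v) = -9 + v (M(K, v) = v - 3*3 = v - 9 = -9 + v)
√(20301 - 9293) - M(-34, -29) = √(20301 - 9293) - (-9 - 29) = √11008 - 1*(-38) = 16*√43 + 38 = 38 + 16*√43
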